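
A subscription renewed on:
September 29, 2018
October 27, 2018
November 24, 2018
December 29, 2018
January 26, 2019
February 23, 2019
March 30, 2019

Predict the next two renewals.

Every date is a Saturday; gaps 28, 28, 35, 28, 28, 35 days.
Each is the last Saturday of its month (at least one falls on the 29th or later, ruling out '4th Saturday').
April 2019 ends with Saturday April 27, 2019.
May 2019 ends with Saturday May 25, 2019.

April 27, 2019; May 25, 2019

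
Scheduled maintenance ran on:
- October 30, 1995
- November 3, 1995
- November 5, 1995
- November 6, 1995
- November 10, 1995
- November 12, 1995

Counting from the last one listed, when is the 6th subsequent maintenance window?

November 26, 1995

Gaps: 4, 2, 1, 4, 2 days — not constant, but cyclic with period 3.
The events fall on every Monday, Friday and Sunday.
Next Monday: November 13, 1995.
The following Friday is November 17, 1995.
The following Sunday is November 19, 1995.
Next Monday: November 20, 1995.
The following Friday is November 24, 1995.
Next Sunday: November 26, 1995.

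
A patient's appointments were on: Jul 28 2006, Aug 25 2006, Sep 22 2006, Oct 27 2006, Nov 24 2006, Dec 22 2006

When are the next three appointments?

These are Fridays at 28- or 35-day spacing (28, 28, 35, 28, 28).
The pattern: 4th Friday of the month.
January 2007 — 4th Friday is Jan 26 2007.
4th Friday of February 2007: Feb 23 2007.
4th Friday of March 2007: Mar 23 2007.

Jan 26 2007, Feb 23 2007, Mar 23 2007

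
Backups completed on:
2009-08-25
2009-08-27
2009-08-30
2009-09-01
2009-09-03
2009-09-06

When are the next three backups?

Gaps: 2, 3, 2, 2, 3 days — not constant, but cyclic with period 3.
The events fall on every Tuesday, Thursday and Sunday.
Next Tuesday: 2009-09-08.
The following Thursday is 2009-09-10.
The following Sunday is 2009-09-13.

2009-09-08, 2009-09-10, 2009-09-13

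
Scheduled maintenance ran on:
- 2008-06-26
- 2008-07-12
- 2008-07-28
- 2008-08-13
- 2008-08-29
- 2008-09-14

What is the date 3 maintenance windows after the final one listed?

The spacing is 16, 16, 16, 16, 16 days — always 16 days.
2008-09-14 + 16 days = 2008-09-30.
2008-09-30 + 16 days = 2008-10-16.
2008-10-16 + 16 days = 2008-11-01.

2008-11-01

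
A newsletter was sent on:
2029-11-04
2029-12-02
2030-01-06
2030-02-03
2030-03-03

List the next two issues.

2030-04-07, 2030-05-05

Gaps: 28, 35, 28, 28 days — a mix of 28 and 35. Every date is a Sunday.
Each is the 1st Sunday of its month.
1st Sunday of April 2030: 2030-04-07.
1st Sunday of May 2030: 2030-05-05.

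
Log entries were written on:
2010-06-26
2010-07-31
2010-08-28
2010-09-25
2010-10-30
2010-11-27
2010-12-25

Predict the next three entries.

Every date is a Saturday; gaps 35, 28, 28, 35, 28, 28 days.
Each is the last Saturday of its month (at least one falls on the 29th or later, ruling out '4th Saturday').
Last Saturday of January 2011: 2011-01-29.
February 2011 ends with Saturday 2011-02-26.
Last Saturday of March 2011: 2011-03-26.

2011-01-29, 2011-02-26, 2011-03-26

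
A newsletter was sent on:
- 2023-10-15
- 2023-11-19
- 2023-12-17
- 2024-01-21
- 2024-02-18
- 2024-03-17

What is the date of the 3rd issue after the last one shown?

Gaps: 35, 28, 35, 28, 28 days — a mix of 28 and 35. Every date is a Sunday.
Each is the 3rd Sunday of its month.
3rd Sunday of April 2024: 2024-04-21.
3rd Sunday of May 2024: 2024-05-19.
June 2024 — 3rd Sunday is 2024-06-16.

2024-06-16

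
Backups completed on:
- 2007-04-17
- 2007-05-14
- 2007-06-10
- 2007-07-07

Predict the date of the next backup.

Every event comes 27 days after the last (27, 27, 27).
2007-07-07 + 27 days = 2007-08-03.

2007-08-03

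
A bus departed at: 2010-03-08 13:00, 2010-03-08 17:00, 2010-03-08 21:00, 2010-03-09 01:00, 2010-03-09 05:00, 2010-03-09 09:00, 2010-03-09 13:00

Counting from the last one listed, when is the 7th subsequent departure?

The interval is a steady 4 hours (4, 4, 4, 4, 4, 4).
2010-03-09 13:00 + 4 h = 2010-03-09 17:00.
2010-03-09 17:00 + 4 h = 2010-03-09 21:00.
2010-03-09 21:00 + 4 h = 2010-03-10 01:00.
2010-03-10 01:00 + 4 h = 2010-03-10 05:00.
2010-03-10 05:00 + 4 h = 2010-03-10 09:00.
2010-03-10 09:00 + 4 h = 2010-03-10 13:00.
2010-03-10 13:00 + 4 h = 2010-03-10 17:00.

2010-03-10 17:00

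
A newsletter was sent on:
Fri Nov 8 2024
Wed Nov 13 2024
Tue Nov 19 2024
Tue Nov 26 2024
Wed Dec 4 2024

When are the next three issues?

Intervals are 5, 6, 7, 8 days — an arithmetic progression with common difference 1.
Next gap: 9 days. Wed Dec 4 2024 + 9 days = Fri Dec 13 2024.
Next gap: 10 days. Fri Dec 13 2024 + 10 days = Mon Dec 23 2024.
Next gap: 11 days. Mon Dec 23 2024 + 11 days = Fri Jan 3 2025.

Fri Dec 13 2024, Mon Dec 23 2024, Fri Jan 3 2025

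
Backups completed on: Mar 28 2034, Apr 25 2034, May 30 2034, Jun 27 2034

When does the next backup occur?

All Tuesdays; the gaps (28, 35, 28) vary with month length.
This is the last Tuesday of each month.
Last Tuesday of July 2034: Jul 25 2034.

Jul 25 2034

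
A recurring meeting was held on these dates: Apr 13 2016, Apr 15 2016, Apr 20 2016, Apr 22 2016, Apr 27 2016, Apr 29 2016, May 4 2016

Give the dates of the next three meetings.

Every event lands on a Wednesday or Friday (gaps cycle 2, 5, 2, 5, 2, 5).
So the schedule is: every Wednesday and Friday.
Next Friday: May 6 2016.
Next Wednesday: May 11 2016.
The following Friday is May 13 2016.

May 6 2016, May 11 2016, May 13 2016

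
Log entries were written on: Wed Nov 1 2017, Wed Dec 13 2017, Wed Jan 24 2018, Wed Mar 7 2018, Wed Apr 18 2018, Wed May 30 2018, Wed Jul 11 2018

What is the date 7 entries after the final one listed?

Wed May 1 2019

The spacing is 42, 42, 42, 42, 42, 42 days — always 42 days.
Wed Jul 11 2018 + 42 days = Wed Aug 22 2018.
Wed Aug 22 2018 + 42 days = Wed Oct 3 2018.
Wed Oct 3 2018 + 42 days = Wed Nov 14 2018.
Wed Nov 14 2018 + 42 days = Wed Dec 26 2018.
Wed Dec 26 2018 + 42 days = Wed Feb 6 2019.
Wed Feb 6 2019 + 42 days = Wed Mar 20 2019.
Wed Mar 20 2019 + 42 days = Wed May 1 2019.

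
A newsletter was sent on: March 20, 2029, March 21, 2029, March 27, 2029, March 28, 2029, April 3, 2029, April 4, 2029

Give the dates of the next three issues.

The gap pattern 1, 6, 1, 6, 1 repeats every 2 events.
These are the Tuesdays and Wednesdays of each week.
The following Tuesday is April 10, 2029.
Next Wednesday: April 11, 2029.
Next Tuesday: April 17, 2029.

April 10, 2029; April 11, 2029; April 17, 2029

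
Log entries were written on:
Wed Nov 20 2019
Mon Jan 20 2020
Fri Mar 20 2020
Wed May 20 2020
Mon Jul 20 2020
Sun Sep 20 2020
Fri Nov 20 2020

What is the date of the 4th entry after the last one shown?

Gaps: 61, 60, 61, 61, 62, 61 days — not constant. Every event is on the 20th of the month.
Pattern: the 20th of every 2 months.
Next: January 2021 → Wed Jan 20 2021.
March 2021: Sat Mar 20 2021.
May 2021: Thu May 20 2021.
July 2021: Tue Jul 20 2021.

Tue Jul 20 2021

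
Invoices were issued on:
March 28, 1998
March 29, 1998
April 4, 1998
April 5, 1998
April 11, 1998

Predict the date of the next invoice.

Gaps: 1, 6, 1, 6 days — not constant, but cyclic with period 2.
The events fall on every Saturday and Sunday.
Next Sunday: April 12, 1998.

April 12, 1998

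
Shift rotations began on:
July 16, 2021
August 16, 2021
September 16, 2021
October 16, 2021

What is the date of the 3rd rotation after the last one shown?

January 16, 2022

The day-of-month is always 16 (31, 31, 30 days between events).
So this recurs on the 16th of each month.
November 2021: November 16, 2021.
Next: December 2021 → December 16, 2021.
Next: January 2022 → January 16, 2022.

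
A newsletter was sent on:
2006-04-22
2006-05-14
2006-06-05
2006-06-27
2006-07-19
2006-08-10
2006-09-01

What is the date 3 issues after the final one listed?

The spacing is 22, 22, 22, 22, 22, 22 days — always 22 days.
2006-09-01 + 22 days = 2006-09-23.
2006-09-23 + 22 days = 2006-10-15.
2006-10-15 + 22 days = 2006-11-06.

2006-11-06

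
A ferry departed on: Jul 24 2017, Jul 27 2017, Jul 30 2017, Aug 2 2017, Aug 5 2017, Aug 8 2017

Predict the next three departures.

Aug 11 2017, Aug 14 2017, Aug 17 2017

Every event comes 3 days after the last (3, 3, 3, 3, 3).
Aug 8 2017 + 3 days = Aug 11 2017.
Aug 11 2017 + 3 days = Aug 14 2017.
Aug 14 2017 + 3 days = Aug 17 2017.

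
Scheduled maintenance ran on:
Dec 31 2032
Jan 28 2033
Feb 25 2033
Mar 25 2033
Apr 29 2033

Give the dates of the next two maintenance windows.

May 27 2033, Jun 24 2033

All Fridays; the gaps (28, 28, 28, 35) vary with month length.
This is the last Friday of each month.
Last Friday of May 2033: May 27 2033.
June 2033 ends with Friday Jun 24 2033.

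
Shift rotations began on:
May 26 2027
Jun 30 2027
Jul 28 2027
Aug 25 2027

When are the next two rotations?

Sep 29 2027, Oct 27 2027

These are Wednesdays with 35, 28, 28-day gaps.
Each is the final Wednesday of its month — Jun 30 2027 is past the 28th, so '4th Wednesday' doesn't fit.
Last Wednesday of September 2027: Sep 29 2027.
October 2027 ends with Wednesday Oct 27 2027.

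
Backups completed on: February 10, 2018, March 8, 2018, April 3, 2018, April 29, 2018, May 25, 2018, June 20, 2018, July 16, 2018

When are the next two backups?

Gaps between consecutive events: 26, 26, 26, 26, 26, 26 days — a constant 26-day interval.
July 16, 2018 + 26 days = August 11, 2018.
August 11, 2018 + 26 days = September 6, 2018.

August 11, 2018; September 6, 2018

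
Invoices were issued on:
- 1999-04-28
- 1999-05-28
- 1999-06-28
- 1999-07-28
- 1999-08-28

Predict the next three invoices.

1999-09-28, 1999-10-28, 1999-11-28

Each date is the 28th; the gaps (30, 31, 30, 31) track the month lengths.
The rule is the 28th of each month.
September 1999: 1999-09-28.
October 1999: 1999-10-28.
Next: November 1999 → 1999-11-28.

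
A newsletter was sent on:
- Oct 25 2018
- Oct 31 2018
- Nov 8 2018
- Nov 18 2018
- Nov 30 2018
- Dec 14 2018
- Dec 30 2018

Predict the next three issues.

Gaps: 6, 8, 10, 12, 14, 16 days — each gap is 2 larger than the previous one.
Next gap: 18 days. Dec 30 2018 + 18 days = Jan 17 2019.
Next gap: 20 days. Jan 17 2019 + 20 days = Feb 6 2019.
Next gap: 22 days. Feb 6 2019 + 22 days = Feb 28 2019.

Jan 17 2019, Feb 6 2019, Feb 28 2019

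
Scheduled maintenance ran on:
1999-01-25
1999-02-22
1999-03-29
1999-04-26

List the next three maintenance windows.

Every date is a Monday; gaps 28, 35, 28 days.
Each is the last Monday of its month (at least one falls on the 29th or later, ruling out '4th Monday').
Last Monday of May 1999: 1999-05-31.
Last Monday of June 1999: 1999-06-28.
Last Monday of July 1999: 1999-07-26.

1999-05-31, 1999-06-28, 1999-07-26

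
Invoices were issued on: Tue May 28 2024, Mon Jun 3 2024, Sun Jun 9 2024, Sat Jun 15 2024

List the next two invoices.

Gaps between consecutive events: 6, 6, 6 days — a constant 6-day interval.
Sat Jun 15 2024 + 6 days = Fri Jun 21 2024.
Fri Jun 21 2024 + 6 days = Thu Jun 27 2024.

Fri Jun 21 2024, Thu Jun 27 2024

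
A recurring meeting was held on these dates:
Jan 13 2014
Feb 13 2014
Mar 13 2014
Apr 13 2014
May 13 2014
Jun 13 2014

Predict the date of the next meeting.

Each date is the 13th; the gaps (31, 28, 31, 30, 31) track the month lengths.
The rule is the 13th of each month.
Next: July 2014 → Jul 13 2014.

Jul 13 2014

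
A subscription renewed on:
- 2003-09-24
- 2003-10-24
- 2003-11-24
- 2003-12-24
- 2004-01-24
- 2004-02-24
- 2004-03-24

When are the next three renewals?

Gaps: 30, 31, 30, 31, 31, 29 days — not constant. Every event is on the 24th of the month.
Pattern: the 24th of each month.
April 2004: 2004-04-24.
Next: May 2004 → 2004-05-24.
Next: June 2004 → 2004-06-24.

2004-04-24, 2004-05-24, 2004-06-24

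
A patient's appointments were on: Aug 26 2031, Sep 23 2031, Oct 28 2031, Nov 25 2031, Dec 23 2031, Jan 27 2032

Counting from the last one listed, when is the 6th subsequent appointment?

Gaps: 28, 35, 28, 28, 35 days — a mix of 28 and 35. Every date is a Tuesday.
Each is the 4th Tuesday of its month.
February 2032 — 4th Tuesday is Feb 24 2032.
4th Tuesday of March 2032: Mar 23 2032.
4th Tuesday of April 2032: Apr 27 2032.
4th Tuesday of May 2032: May 25 2032.
June 2032 — 4th Tuesday is Jun 22 2032.
4th Tuesday of July 2032: Jul 27 2032.

Jul 27 2032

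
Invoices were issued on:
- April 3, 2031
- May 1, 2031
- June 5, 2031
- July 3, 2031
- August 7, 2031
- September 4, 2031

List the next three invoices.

All dates are Thursdays, 28, 35, 28, 35, 28 days apart.
Specifically, the 1st Thursday of each month.
1st Thursday of October 2031: October 2, 2031.
1st Thursday of November 2031: November 6, 2031.
1st Thursday of December 2031: December 4, 2031.

October 2, 2031; November 6, 2031; December 4, 2031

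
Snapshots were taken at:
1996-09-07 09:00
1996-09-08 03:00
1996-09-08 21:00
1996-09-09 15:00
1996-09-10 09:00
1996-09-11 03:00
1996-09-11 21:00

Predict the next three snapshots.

1996-09-12 15:00, 1996-09-13 09:00, 1996-09-14 03:00

Gaps: 18, 18, 18, 18, 18, 18 hours — each event is 18 hours after the previous one.
1996-09-11 21:00 + 18 h = 1996-09-12 15:00.
1996-09-12 15:00 + 18 h = 1996-09-13 09:00.
1996-09-13 09:00 + 18 h = 1996-09-14 03:00.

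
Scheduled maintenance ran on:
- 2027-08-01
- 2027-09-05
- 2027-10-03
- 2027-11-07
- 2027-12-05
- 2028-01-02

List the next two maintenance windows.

All dates are Sundays, 35, 28, 35, 28, 28 days apart.
Specifically, the 1st Sunday of each month.
1st Sunday of February 2028: 2028-02-06.
1st Sunday of March 2028: 2028-03-05.

2028-02-06, 2028-03-05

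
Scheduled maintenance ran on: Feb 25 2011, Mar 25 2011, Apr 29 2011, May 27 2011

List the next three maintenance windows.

All Fridays; the gaps (28, 35, 28) vary with month length.
This is the last Friday of each month.
June 2011 ends with Friday Jun 24 2011.
July 2011 ends with Friday Jul 29 2011.
Last Friday of August 2011: Aug 26 2011.

Jun 24 2011, Jul 29 2011, Aug 26 2011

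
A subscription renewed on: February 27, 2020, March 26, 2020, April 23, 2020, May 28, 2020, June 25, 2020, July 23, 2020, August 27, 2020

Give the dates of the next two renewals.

All dates are Thursdays, 28, 28, 35, 28, 28, 35 days apart.
Specifically, the 4th Thursday of each month.
September 2020 — 4th Thursday is September 24, 2020.
4th Thursday of October 2020: October 22, 2020.

September 24, 2020; October 22, 2020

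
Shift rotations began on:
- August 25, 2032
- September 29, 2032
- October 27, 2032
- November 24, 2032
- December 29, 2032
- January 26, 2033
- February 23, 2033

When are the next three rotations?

March 30, 2033; April 27, 2033; May 25, 2033

These are Wednesdays with 35, 28, 28, 35, 28, 28-day gaps.
Each is the final Wednesday of its month — September 29, 2032 is past the 28th, so '4th Wednesday' doesn't fit.
Last Wednesday of March 2033: March 30, 2033.
April 2033 ends with Wednesday April 27, 2033.
May 2033 ends with Wednesday May 25, 2033.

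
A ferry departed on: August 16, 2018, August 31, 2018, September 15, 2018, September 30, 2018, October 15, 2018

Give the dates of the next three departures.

October 30, 2018; November 14, 2018; November 29, 2018

Gaps between consecutive events: 15, 15, 15, 15 days — a constant 15-day interval.
October 15, 2018 + 15 days = October 30, 2018.
October 30, 2018 + 15 days = November 14, 2018.
November 14, 2018 + 15 days = November 29, 2018.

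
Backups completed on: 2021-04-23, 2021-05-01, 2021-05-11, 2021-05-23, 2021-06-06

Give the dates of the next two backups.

Gaps: 8, 10, 12, 14 days — each gap is 2 larger than the previous one.
Next gap: 16 days. 2021-06-06 + 16 days = 2021-06-22.
Next gap: 18 days. 2021-06-22 + 18 days = 2021-07-10.

2021-06-22, 2021-07-10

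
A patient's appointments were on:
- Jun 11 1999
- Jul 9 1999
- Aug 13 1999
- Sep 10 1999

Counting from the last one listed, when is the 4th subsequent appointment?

Jan 14 2000

All dates are Fridays, 28, 35, 28 days apart.
Specifically, the 2nd Friday of each month.
2nd Friday of October 1999: Oct 8 1999.
November 1999 — 2nd Friday is Nov 12 1999.
December 1999 — 2nd Friday is Dec 10 1999.
January 2000 — 2nd Friday is Jan 14 2000.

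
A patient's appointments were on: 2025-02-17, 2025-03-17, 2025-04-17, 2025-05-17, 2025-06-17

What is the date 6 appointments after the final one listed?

The day-of-month is always 17 (28, 31, 30, 31 days between events).
So this recurs on the 17th of each month.
July 2025: 2025-07-17.
August 2025: 2025-08-17.
September 2025: 2025-09-17.
October 2025: 2025-10-17.
Next: November 2025 → 2025-11-17.
December 2025: 2025-12-17.

2025-12-17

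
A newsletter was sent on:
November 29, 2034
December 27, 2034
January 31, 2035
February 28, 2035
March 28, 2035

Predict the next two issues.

Every date is a Wednesday; gaps 28, 35, 28, 28 days.
Each is the last Wednesday of its month (at least one falls on the 29th or later, ruling out '4th Wednesday').
Last Wednesday of April 2035: April 25, 2035.
Last Wednesday of May 2035: May 30, 2035.

April 25, 2035; May 30, 2035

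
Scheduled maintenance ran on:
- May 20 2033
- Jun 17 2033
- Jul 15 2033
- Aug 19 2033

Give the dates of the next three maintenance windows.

Sep 16 2033, Oct 21 2033, Nov 18 2033

Gaps: 28, 28, 35 days — a mix of 28 and 35. Every date is a Friday.
Each is the 3rd Friday of its month.
September 2033 — 3rd Friday is Sep 16 2033.
3rd Friday of October 2033: Oct 21 2033.
3rd Friday of November 2033: Nov 18 2033.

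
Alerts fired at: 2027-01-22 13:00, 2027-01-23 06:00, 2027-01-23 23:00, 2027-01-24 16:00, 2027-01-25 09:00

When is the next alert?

The interval is a steady 17 hours (17, 17, 17, 17).
2027-01-25 09:00 + 17 h = 2027-01-26 02:00.

2027-01-26 02:00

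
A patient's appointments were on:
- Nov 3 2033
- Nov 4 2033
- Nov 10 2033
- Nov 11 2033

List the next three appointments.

The gap pattern 1, 6, 1 repeats every 2 events.
These are the Thursdays and Fridays of each week.
The following Thursday is Nov 17 2033.
The following Friday is Nov 18 2033.
The following Thursday is Nov 24 2033.

Nov 17 2033, Nov 18 2033, Nov 24 2033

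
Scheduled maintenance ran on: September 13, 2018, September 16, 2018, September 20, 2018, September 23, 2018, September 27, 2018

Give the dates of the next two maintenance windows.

September 30, 2018; October 4, 2018

Gaps: 3, 4, 3, 4 days — not constant, but cyclic with period 2.
The events fall on every Thursday and Sunday.
Next Sunday: September 30, 2018.
The following Thursday is October 4, 2018.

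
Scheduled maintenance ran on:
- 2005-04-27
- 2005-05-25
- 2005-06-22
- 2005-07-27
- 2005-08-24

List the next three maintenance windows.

Gaps: 28, 28, 35, 28 days — a mix of 28 and 35. Every date is a Wednesday.
Each is the 4th Wednesday of its month.
September 2005 — 4th Wednesday is 2005-09-28.
October 2005 — 4th Wednesday is 2005-10-26.
November 2005 — 4th Wednesday is 2005-11-23.

2005-09-28, 2005-10-26, 2005-11-23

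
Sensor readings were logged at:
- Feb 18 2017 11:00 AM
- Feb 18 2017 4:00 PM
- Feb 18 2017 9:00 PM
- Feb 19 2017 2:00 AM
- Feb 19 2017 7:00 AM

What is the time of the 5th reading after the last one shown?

Feb 20 2017 8:00 AM

Gaps: 5, 5, 5, 5 hours — each event is 5 hours after the previous one.
Feb 19 2017 7:00 AM + 5 h = Feb 19 2017 12:00 PM.
Feb 19 2017 12:00 PM + 5 h = Feb 19 2017 5:00 PM.
Feb 19 2017 5:00 PM + 5 h = Feb 19 2017 10:00 PM.
Feb 19 2017 10:00 PM + 5 h = Feb 20 2017 3:00 AM.
Feb 20 2017 3:00 AM + 5 h = Feb 20 2017 8:00 AM.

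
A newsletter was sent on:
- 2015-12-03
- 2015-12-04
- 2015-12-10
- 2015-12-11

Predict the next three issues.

2015-12-17, 2015-12-18, 2015-12-24

Every event lands on a Thursday or Friday (gaps cycle 1, 6, 1).
So the schedule is: every Thursday and Friday.
Next Thursday: 2015-12-17.
The following Friday is 2015-12-18.
The following Thursday is 2015-12-24.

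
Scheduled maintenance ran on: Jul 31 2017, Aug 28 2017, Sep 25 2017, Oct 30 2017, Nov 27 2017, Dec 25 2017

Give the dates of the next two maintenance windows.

Jan 29 2018, Feb 26 2018

These are Mondays with 28, 28, 35, 28, 28-day gaps.
Each is the final Monday of its month — Jul 31 2017 is past the 28th, so '4th Monday' doesn't fit.
Last Monday of January 2018: Jan 29 2018.
Last Monday of February 2018: Feb 26 2018.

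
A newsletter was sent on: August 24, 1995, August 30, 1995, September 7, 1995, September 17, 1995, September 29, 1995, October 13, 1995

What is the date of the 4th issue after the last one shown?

Intervals are 6, 8, 10, 12, 14 days — an arithmetic progression with common difference 2.
Next gap: 16 days. October 13, 1995 + 16 days = October 29, 1995.
Next gap: 18 days. October 29, 1995 + 18 days = November 16, 1995.
Next gap: 20 days. November 16, 1995 + 20 days = December 6, 1995.
Next gap: 22 days. December 6, 1995 + 22 days = December 28, 1995.

December 28, 1995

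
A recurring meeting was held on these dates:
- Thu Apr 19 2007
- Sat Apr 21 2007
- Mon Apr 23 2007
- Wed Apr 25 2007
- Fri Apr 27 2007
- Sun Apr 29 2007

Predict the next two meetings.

Tue May 1 2007, Thu May 3 2007

Every event comes 2 days after the last (2, 2, 2, 2, 2).
Sun Apr 29 2007 + 2 days = Tue May 1 2007.
Tue May 1 2007 + 2 days = Thu May 3 2007.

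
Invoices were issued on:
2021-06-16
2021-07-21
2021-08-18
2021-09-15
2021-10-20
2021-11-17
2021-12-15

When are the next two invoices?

2022-01-19, 2022-02-16

These are Wednesdays at 28- or 35-day spacing (35, 28, 28, 35, 28, 28).
The pattern: 3rd Wednesday of the month.
3rd Wednesday of January 2022: 2022-01-19.
February 2022 — 3rd Wednesday is 2022-02-16.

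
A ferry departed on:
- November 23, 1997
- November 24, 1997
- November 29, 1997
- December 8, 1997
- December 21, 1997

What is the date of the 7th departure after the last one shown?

July 12, 1998

Gaps: 1, 5, 9, 13 days — each gap is 4 larger than the previous one.
Next gap: 17 days. December 21, 1997 + 17 days = January 7, 1998.
Next gap: 21 days. January 7, 1998 + 21 days = January 28, 1998.
Next gap: 25 days. January 28, 1998 + 25 days = February 22, 1998.
Next gap: 29 days. February 22, 1998 + 29 days = March 23, 1998.
Next gap: 33 days. March 23, 1998 + 33 days = April 25, 1998.
Next gap: 37 days. April 25, 1998 + 37 days = June 1, 1998.
Next gap: 41 days. June 1, 1998 + 41 days = July 12, 1998.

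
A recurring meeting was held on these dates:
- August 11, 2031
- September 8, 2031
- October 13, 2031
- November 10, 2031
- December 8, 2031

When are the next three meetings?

January 12, 2032; February 9, 2032; March 8, 2032

These are Mondays at 28- or 35-day spacing (28, 35, 28, 28).
The pattern: 2nd Monday of the month.
2nd Monday of January 2032: January 12, 2032.
2nd Monday of February 2032: February 9, 2032.
March 2032 — 2nd Monday is March 8, 2032.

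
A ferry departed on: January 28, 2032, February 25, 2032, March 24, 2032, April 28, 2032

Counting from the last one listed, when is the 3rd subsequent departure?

These are Wednesdays at 28- or 35-day spacing (28, 28, 35).
The pattern: 4th Wednesday of the month.
May 2032 — 4th Wednesday is May 26, 2032.
June 2032 — 4th Wednesday is June 23, 2032.
4th Wednesday of July 2032: July 28, 2032.

July 28, 2032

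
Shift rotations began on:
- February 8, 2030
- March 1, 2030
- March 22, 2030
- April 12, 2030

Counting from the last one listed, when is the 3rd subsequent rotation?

June 14, 2030

Every event comes 21 days after the last (21, 21, 21).
April 12, 2030 + 21 days = May 3, 2030.
May 3, 2030 + 21 days = May 24, 2030.
May 24, 2030 + 21 days = June 14, 2030.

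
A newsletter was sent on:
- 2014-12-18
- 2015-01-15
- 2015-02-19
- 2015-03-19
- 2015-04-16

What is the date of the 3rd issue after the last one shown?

All dates are Thursdays, 28, 35, 28, 28 days apart.
Specifically, the 3rd Thursday of each month.
3rd Thursday of May 2015: 2015-05-21.
3rd Thursday of June 2015: 2015-06-18.
3rd Thursday of July 2015: 2015-07-16.

2015-07-16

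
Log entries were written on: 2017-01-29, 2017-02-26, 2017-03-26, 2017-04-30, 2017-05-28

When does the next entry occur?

2017-06-25

All Sundays; the gaps (28, 28, 35, 28) vary with month length.
This is the last Sunday of each month.
June 2017 ends with Sunday 2017-06-25.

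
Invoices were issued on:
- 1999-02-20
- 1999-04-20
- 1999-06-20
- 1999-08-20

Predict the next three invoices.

Each date is the 20th; the gaps (59, 61, 61) track the month lengths.
The rule is the 20th of every 2 months.
Next: October 1999 → 1999-10-20.
Next: December 1999 → 1999-12-20.
Next: February 2000 → 2000-02-20.

1999-10-20, 1999-12-20, 2000-02-20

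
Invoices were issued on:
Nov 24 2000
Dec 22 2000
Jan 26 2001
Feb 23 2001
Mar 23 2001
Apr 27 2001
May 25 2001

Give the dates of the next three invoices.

These are Fridays at 28- or 35-day spacing (28, 35, 28, 28, 35, 28).
The pattern: 4th Friday of the month.
June 2001 — 4th Friday is Jun 22 2001.
July 2001 — 4th Friday is Jul 27 2001.
4th Friday of August 2001: Aug 24 2001.

Jun 22 2001, Jul 27 2001, Aug 24 2001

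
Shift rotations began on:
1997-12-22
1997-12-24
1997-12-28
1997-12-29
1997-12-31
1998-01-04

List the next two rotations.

The gap pattern 2, 4, 1, 2, 4 repeats every 3 events.
These are the Mondays, Wednesdays and Sundays of each week.
The following Monday is 1998-01-05.
Next Wednesday: 1998-01-07.

1998-01-05, 1998-01-07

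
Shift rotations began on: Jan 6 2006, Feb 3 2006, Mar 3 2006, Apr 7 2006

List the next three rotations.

Gaps: 28, 28, 35 days — a mix of 28 and 35. Every date is a Friday.
Each is the 1st Friday of its month.
May 2006 — 1st Friday is May 5 2006.
June 2006 — 1st Friday is Jun 2 2006.
1st Friday of July 2006: Jul 7 2006.

May 5 2006, Jun 2 2006, Jul 7 2006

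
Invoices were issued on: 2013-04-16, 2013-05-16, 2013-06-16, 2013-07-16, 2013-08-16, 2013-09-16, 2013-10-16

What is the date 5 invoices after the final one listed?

2014-03-16

The day-of-month is always 16 (30, 31, 30, 31, 31, 30 days between events).
So this recurs on the 16th of each month.
Next: November 2013 → 2013-11-16.
Next: December 2013 → 2013-12-16.
Next: January 2014 → 2014-01-16.
February 2014: 2014-02-16.
March 2014: 2014-03-16.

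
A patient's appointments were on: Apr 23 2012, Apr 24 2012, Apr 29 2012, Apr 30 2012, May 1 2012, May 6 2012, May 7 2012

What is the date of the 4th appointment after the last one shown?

May 15 2012

Gaps: 1, 5, 1, 1, 5, 1 days — not constant, but cyclic with period 3.
The events fall on every Monday, Tuesday and Sunday.
Next Tuesday: May 8 2012.
The following Sunday is May 13 2012.
The following Monday is May 14 2012.
Next Tuesday: May 15 2012.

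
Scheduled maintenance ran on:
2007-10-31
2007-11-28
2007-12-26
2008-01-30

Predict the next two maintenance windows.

2008-02-27, 2008-03-26

Every date is a Wednesday; gaps 28, 28, 35 days.
Each is the last Wednesday of its month (at least one falls on the 29th or later, ruling out '4th Wednesday').
Last Wednesday of February 2008: 2008-02-27.
Last Wednesday of March 2008: 2008-03-26.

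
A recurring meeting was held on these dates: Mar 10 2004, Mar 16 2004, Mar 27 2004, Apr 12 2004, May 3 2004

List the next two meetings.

May 29 2004, Jun 29 2004

Intervals are 6, 11, 16, 21 days — an arithmetic progression with common difference 5.
Next gap: 26 days. May 3 2004 + 26 days = May 29 2004.
Next gap: 31 days. May 29 2004 + 31 days = Jun 29 2004.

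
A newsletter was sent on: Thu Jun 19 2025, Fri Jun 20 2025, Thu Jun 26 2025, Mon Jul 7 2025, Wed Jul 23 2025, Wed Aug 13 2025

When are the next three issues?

Intervals are 1, 6, 11, 16, 21 days — an arithmetic progression with common difference 5.
Next gap: 26 days. Wed Aug 13 2025 + 26 days = Mon Sep 8 2025.
Next gap: 31 days. Mon Sep 8 2025 + 31 days = Thu Oct 9 2025.
Next gap: 36 days. Thu Oct 9 2025 + 36 days = Fri Nov 14 2025.

Mon Sep 8 2025, Thu Oct 9 2025, Fri Nov 14 2025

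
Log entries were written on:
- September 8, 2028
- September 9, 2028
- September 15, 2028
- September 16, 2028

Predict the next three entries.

Every event lands on a Friday or Saturday (gaps cycle 1, 6, 1).
So the schedule is: every Friday and Saturday.
The following Friday is September 22, 2028.
Next Saturday: September 23, 2028.
Next Friday: September 29, 2028.

September 22, 2028; September 23, 2028; September 29, 2028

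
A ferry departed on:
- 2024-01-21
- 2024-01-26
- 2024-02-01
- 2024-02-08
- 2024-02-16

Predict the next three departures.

2024-02-25, 2024-03-06, 2024-03-17

The spacing grows by 1 each time: 5, 6, 7, 8 days.
Next gap: 9 days. 2024-02-16 + 9 days = 2024-02-25.
Next gap: 10 days. 2024-02-25 + 10 days = 2024-03-06.
Next gap: 11 days. 2024-03-06 + 11 days = 2024-03-17.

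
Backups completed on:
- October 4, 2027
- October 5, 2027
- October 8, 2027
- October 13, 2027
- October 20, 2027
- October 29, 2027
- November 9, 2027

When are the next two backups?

November 22, 2027; December 7, 2027

Intervals are 1, 3, 5, 7, 9, 11 days — an arithmetic progression with common difference 2.
Next gap: 13 days. November 9, 2027 + 13 days = November 22, 2027.
Next gap: 15 days. November 22, 2027 + 15 days = December 7, 2027.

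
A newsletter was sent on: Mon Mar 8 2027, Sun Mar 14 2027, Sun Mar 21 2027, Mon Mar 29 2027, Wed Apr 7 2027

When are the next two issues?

Gaps: 6, 7, 8, 9 days — each gap is 1 larger than the previous one.
Next gap: 10 days. Wed Apr 7 2027 + 10 days = Sat Apr 17 2027.
Next gap: 11 days. Sat Apr 17 2027 + 11 days = Wed Apr 28 2027.

Sat Apr 17 2027, Wed Apr 28 2027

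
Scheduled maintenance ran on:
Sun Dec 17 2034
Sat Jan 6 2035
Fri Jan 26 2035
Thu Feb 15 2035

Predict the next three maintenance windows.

Every event comes 20 days after the last (20, 20, 20).
Thu Feb 15 2035 + 20 days = Wed Mar 7 2035.
Wed Mar 7 2035 + 20 days = Tue Mar 27 2035.
Tue Mar 27 2035 + 20 days = Mon Apr 16 2035.

Wed Mar 7 2035, Tue Mar 27 2035, Mon Apr 16 2035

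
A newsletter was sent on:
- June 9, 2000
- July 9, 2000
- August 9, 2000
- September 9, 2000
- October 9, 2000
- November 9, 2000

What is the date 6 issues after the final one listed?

May 9, 2001

The day-of-month is always 9 (30, 31, 31, 30, 31 days between events).
So this recurs on the 9th of each month.
December 2000: December 9, 2000.
January 2001: January 9, 2001.
Next: February 2001 → February 9, 2001.
March 2001: March 9, 2001.
Next: April 2001 → April 9, 2001.
Next: May 2001 → May 9, 2001.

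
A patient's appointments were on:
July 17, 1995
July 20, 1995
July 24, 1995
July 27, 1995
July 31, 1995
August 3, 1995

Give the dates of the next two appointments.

Every event lands on a Monday or Thursday (gaps cycle 3, 4, 3, 4, 3).
So the schedule is: every Monday and Thursday.
The following Monday is August 7, 1995.
Next Thursday: August 10, 1995.

August 7, 1995; August 10, 1995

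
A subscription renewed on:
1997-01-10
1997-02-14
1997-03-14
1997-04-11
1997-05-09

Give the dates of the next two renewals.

All dates are Fridays, 35, 28, 28, 28 days apart.
Specifically, the 2nd Friday of each month.
2nd Friday of June 1997: 1997-06-13.
July 1997 — 2nd Friday is 1997-07-11.

1997-06-13, 1997-07-11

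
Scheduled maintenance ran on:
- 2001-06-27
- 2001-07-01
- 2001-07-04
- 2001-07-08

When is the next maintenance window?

Gaps: 4, 3, 4 days — not constant, but cyclic with period 2.
The events fall on every Wednesday and Sunday.
The following Wednesday is 2001-07-11.

2001-07-11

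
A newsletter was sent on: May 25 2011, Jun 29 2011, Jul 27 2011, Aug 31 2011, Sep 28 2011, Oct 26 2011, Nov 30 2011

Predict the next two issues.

Dec 28 2011, Jan 25 2012

All Wednesdays; the gaps (35, 28, 35, 28, 28, 35) vary with month length.
This is the last Wednesday of each month.
Last Wednesday of December 2011: Dec 28 2011.
January 2012 ends with Wednesday Jan 25 2012.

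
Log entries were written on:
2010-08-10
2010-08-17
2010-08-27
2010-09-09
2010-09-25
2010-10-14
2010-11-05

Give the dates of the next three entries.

Intervals are 7, 10, 13, 16, 19, 22 days — an arithmetic progression with common difference 3.
Next gap: 25 days. 2010-11-05 + 25 days = 2010-11-30.
Next gap: 28 days. 2010-11-30 + 28 days = 2010-12-28.
Next gap: 31 days. 2010-12-28 + 31 days = 2011-01-28.

2010-11-30, 2010-12-28, 2011-01-28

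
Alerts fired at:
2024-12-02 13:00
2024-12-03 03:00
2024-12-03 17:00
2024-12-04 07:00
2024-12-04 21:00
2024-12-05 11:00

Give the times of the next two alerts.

Gaps: 14, 14, 14, 14, 14 hours — each event is 14 hours after the previous one.
2024-12-05 11:00 + 14 h = 2024-12-06 01:00.
2024-12-06 01:00 + 14 h = 2024-12-06 15:00.

2024-12-06 01:00, 2024-12-06 15:00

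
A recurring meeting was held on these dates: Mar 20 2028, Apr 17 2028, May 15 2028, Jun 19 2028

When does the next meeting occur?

Jul 17 2028

All dates are Mondays, 28, 28, 35 days apart.
Specifically, the 3rd Monday of each month.
July 2028 — 3rd Monday is Jul 17 2028.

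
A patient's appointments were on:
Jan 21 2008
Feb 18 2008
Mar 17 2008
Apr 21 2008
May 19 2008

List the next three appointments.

Jun 16 2008, Jul 21 2008, Aug 18 2008

These are Mondays at 28- or 35-day spacing (28, 28, 35, 28).
The pattern: 3rd Monday of the month.
3rd Monday of June 2008: Jun 16 2008.
July 2008 — 3rd Monday is Jul 21 2008.
3rd Monday of August 2008: Aug 18 2008.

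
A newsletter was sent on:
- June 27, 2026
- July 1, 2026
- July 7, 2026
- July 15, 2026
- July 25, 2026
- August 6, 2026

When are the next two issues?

Gaps: 4, 6, 8, 10, 12 days — each gap is 2 larger than the previous one.
Next gap: 14 days. August 6, 2026 + 14 days = August 20, 2026.
Next gap: 16 days. August 20, 2026 + 16 days = September 5, 2026.

August 20, 2026; September 5, 2026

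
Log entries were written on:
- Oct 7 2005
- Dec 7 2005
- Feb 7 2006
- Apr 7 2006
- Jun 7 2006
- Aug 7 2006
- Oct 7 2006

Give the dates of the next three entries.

Dec 7 2006, Feb 7 2007, Apr 7 2007

Each date is the 7th; the gaps (61, 62, 59, 61, 61, 61) track the month lengths.
The rule is the 7th of every 2 months.
December 2006: Dec 7 2006.
Next: February 2007 → Feb 7 2007.
April 2007: Apr 7 2007.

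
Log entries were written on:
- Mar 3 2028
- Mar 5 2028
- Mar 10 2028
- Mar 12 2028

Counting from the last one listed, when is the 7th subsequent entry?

Apr 7 2028

The gap pattern 2, 5, 2 repeats every 2 events.
These are the Fridays and Sundays of each week.
The following Friday is Mar 17 2028.
The following Sunday is Mar 19 2028.
The following Friday is Mar 24 2028.
Next Sunday: Mar 26 2028.
Next Friday: Mar 31 2028.
The following Sunday is Apr 2 2028.
The following Friday is Apr 7 2028.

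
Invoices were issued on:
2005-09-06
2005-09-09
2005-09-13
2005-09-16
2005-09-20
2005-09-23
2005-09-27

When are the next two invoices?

2005-09-30, 2005-10-04

Every event lands on a Tuesday or Friday (gaps cycle 3, 4, 3, 4, 3, 4).
So the schedule is: every Tuesday and Friday.
The following Friday is 2005-09-30.
The following Tuesday is 2005-10-04.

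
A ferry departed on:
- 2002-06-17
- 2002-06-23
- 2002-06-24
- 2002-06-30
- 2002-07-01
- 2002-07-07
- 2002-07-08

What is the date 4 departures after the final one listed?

The gap pattern 6, 1, 6, 1, 6, 1 repeats every 2 events.
These are the Mondays and Sundays of each week.
The following Sunday is 2002-07-14.
Next Monday: 2002-07-15.
The following Sunday is 2002-07-21.
The following Monday is 2002-07-22.

2002-07-22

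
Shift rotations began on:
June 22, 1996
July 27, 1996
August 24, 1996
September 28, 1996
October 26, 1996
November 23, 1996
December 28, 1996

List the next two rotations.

Gaps: 35, 28, 35, 28, 28, 35 days — a mix of 28 and 35. Every date is a Saturday.
Each is the 4th Saturday of its month.
4th Saturday of January 1997: January 25, 1997.
February 1997 — 4th Saturday is February 22, 1997.

January 25, 1997; February 22, 1997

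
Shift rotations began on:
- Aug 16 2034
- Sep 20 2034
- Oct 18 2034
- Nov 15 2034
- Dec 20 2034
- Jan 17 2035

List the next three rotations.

Gaps: 35, 28, 28, 35, 28 days — a mix of 28 and 35. Every date is a Wednesday.
Each is the 3rd Wednesday of its month.
February 2035 — 3rd Wednesday is Feb 21 2035.
3rd Wednesday of March 2035: Mar 21 2035.
April 2035 — 3rd Wednesday is Apr 18 2035.

Feb 21 2035, Mar 21 2035, Apr 18 2035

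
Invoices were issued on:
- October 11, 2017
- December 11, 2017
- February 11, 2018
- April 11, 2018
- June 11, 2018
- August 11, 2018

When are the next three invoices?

October 11, 2018; December 11, 2018; February 11, 2019

Gaps: 61, 62, 59, 61, 61 days — not constant. Every event is on the 11th of the month.
Pattern: the 11th of every 2 months.
October 2018: October 11, 2018.
Next: December 2018 → December 11, 2018.
Next: February 2019 → February 11, 2019.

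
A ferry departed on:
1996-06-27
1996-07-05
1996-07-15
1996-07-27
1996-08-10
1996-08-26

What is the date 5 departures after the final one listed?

Intervals are 8, 10, 12, 14, 16 days — an arithmetic progression with common difference 2.
Next gap: 18 days. 1996-08-26 + 18 days = 1996-09-13.
Next gap: 20 days. 1996-09-13 + 20 days = 1996-10-03.
Next gap: 22 days. 1996-10-03 + 22 days = 1996-10-25.
Next gap: 24 days. 1996-10-25 + 24 days = 1996-11-18.
Next gap: 26 days. 1996-11-18 + 26 days = 1996-12-14.

1996-12-14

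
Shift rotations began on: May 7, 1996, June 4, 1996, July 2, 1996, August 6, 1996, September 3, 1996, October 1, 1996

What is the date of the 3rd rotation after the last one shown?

All dates are Tuesdays, 28, 28, 35, 28, 28 days apart.
Specifically, the 1st Tuesday of each month.
1st Tuesday of November 1996: November 5, 1996.
December 1996 — 1st Tuesday is December 3, 1996.
January 1997 — 1st Tuesday is January 7, 1997.

January 7, 1997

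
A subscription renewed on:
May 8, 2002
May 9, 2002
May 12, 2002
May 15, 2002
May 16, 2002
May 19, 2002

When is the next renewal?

Every event lands on a Wednesday or Thursday or Sunday (gaps cycle 1, 3, 3, 1, 3).
So the schedule is: every Wednesday, Thursday and Sunday.
The following Wednesday is May 22, 2002.

May 22, 2002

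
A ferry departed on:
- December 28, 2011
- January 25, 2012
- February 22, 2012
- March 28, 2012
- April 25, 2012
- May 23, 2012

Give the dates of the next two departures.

These are Wednesdays at 28- or 35-day spacing (28, 28, 35, 28, 28).
The pattern: 4th Wednesday of the month.
4th Wednesday of June 2012: June 27, 2012.
4th Wednesday of July 2012: July 25, 2012.

June 27, 2012; July 25, 2012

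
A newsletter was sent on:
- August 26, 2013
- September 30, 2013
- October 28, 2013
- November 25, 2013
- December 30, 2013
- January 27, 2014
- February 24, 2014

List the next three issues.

Every date is a Monday; gaps 35, 28, 28, 35, 28, 28 days.
Each is the last Monday of its month (at least one falls on the 29th or later, ruling out '4th Monday').
March 2014 ends with Monday March 31, 2014.
April 2014 ends with Monday April 28, 2014.
Last Monday of May 2014: May 26, 2014.

March 31, 2014; April 28, 2014; May 26, 2014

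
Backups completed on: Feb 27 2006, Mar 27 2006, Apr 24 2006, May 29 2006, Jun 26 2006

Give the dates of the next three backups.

Every date is a Monday; gaps 28, 28, 35, 28 days.
Each is the last Monday of its month (at least one falls on the 29th or later, ruling out '4th Monday').
Last Monday of July 2006: Jul 31 2006.
August 2006 ends with Monday Aug 28 2006.
Last Monday of September 2006: Sep 25 2006.

Jul 31 2006, Aug 28 2006, Sep 25 2006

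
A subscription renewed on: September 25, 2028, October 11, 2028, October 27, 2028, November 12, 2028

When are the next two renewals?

November 28, 2028; December 14, 2028

Every event comes 16 days after the last (16, 16, 16).
November 12, 2028 + 16 days = November 28, 2028.
November 28, 2028 + 16 days = December 14, 2028.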